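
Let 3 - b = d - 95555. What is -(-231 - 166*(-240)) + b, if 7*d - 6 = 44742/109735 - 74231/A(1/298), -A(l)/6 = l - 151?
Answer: 5802619525060888/103692661695 ≈ 55960.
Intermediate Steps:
A(l) = 906 - 6*l (A(l) = -6*(l - 151) = -6*(-151 + l) = 906 - 6*l)
d = -1118795887333/103692661695 (d = 6/7 + (44742/109735 - 74231/(906 - 6/298))/7 = 6/7 + (44742*(1/109735) - 74231/(906 - 6*1/298))/7 = 6/7 + (44742/109735 - 74231/(906 - 3/149))/7 = 6/7 + (44742/109735 - 74231/134991/149)/7 = 6/7 + (44742/109735 - 74231*149/134991)/7 = 6/7 + (44742/109735 - 11060419/134991)/7 = 6/7 + (⅐)*(-1207675311643/14813237385) = 6/7 - 1207675311643/103692661695 = -1118795887333/103692661695 ≈ -10.790)
b = 9909782162138143/103692661695 (b = 3 - (-1118795887333/103692661695 - 95555) = 3 - 1*(-9909471084153058/103692661695) = 3 + 9909471084153058/103692661695 = 9909782162138143/103692661695 ≈ 95569.)
-(-231 - 166*(-240)) + b = -(-231 - 166*(-240)) + 9909782162138143/103692661695 = -(-231 + 39840) + 9909782162138143/103692661695 = -1*39609 + 9909782162138143/103692661695 = -39609 + 9909782162138143/103692661695 = 5802619525060888/103692661695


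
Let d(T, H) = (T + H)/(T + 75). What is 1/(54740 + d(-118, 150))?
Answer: 43/2353788 ≈ 1.8268e-5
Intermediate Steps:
d(T, H) = (H + T)/(75 + T)
1/(54740 + d(-118, 150)) = 1/(54740 + (150 - 118)/(75 - 118)) = 1/(54740 + 32/(-43)) = 1/(54740 - 1/43*32) = 1/(54740 - 32/43) = 1/(2353788/43) = 43/2353788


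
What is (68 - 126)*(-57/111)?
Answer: 1102/37 ≈ 29.784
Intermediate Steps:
(68 - 126)*(-57/111) = -(-3306)/111 = -58*(-19/37) = 1102/37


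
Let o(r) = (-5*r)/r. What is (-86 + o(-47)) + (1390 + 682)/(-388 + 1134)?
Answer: -32907/373 ≈ -88.223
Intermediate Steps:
o(r) = -5
(-86 + o(-47)) + (1390 + 682)/(-388 + 1134) = (-86 - 5) + (1390 + 682)/(-388 + 1134) = -91 + 2072/746 = -91 + 2072*(1/746) = -91 + 1036/373 = -32907/373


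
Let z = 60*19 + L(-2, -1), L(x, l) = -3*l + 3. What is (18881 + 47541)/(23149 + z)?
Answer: 66422/24295 ≈ 2.7340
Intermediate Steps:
L(x, l) = 3 - 3*l
z = 1146 (z = 60*19 + (3 - 3*(-1)) = 1140 + (3 + 3) = 1140 + 6 = 1146)
(18881 + 47541)/(23149 + z) = (18881 + 47541)/(23149 + 1146) = 66422/24295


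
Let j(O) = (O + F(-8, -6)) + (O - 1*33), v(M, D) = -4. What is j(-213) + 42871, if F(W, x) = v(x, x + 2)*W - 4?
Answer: 42440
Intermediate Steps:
F(W, x) = -4 - 4*W (F(W, x) = -4*W - 4 = -4 - 4*W)
j(O) = -5 + 2*O (j(O) = (O + (-4 - 4*(-8))) + (O - 1*33) = (O + (-4 + 32)) + (O - 33) = (O + 28) + (-33 + O) = (28 + O) + (-33 + O) = -5 + 2*O)
j(-213) + 42871 = (-5 + 2*(-213)) + 42871 = (-5 - 426) + 42871 = -431 + 42871 = 42440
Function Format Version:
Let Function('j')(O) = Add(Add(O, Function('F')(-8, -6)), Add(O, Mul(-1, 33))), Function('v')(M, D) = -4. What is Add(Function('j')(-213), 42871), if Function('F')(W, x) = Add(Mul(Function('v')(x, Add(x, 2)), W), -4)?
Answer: 42440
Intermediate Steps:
Function('F')(W, x) = Add(-4, Mul(-4, W)) (Function('F')(W, x) = Add(Mul(-4, W), -4) = Add(-4, Mul(-4, W)))
Function('j')(O) = Add(-5, Mul(2, O)) (Function('j')(O) = Add(Add(O, Add(-4, Mul(-4, -8))), Add(O, Mul(-1, 33))) = Add(Add(O, Add(-4, 32)), Add(O, -33)) = Add(Add(O, 28), Add(-33, O)) = Add(Add(28, O), Add(-33, O)) = Add(-5, Mul(2, O)))
Add(Function('j')(-213), 42871) = Add(Add(-5, Mul(2, -213)), 42871) = Add(Add(-5, -426), 42871) = Add(-431, 42871) = 42440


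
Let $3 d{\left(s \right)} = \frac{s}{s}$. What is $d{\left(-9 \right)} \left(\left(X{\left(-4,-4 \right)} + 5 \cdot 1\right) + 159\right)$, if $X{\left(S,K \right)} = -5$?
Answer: $53$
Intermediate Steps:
$d{\left(s \right)} = \frac{1}{3}$ ($d{\left(s \right)} = \frac{s \frac{1}{s}}{3} = \frac{1}{3} \cdot 1 = \frac{1}{3}$)
$d{\left(-9 \right)} \left(\left(X{\left(-4,-4 \right)} + 5 \cdot 1\right) + 159\right) = \frac{\left(-5 + 5 \cdot 1\right) + 159}{3} = \frac{\left(-5 + 5\right) + 159}{3} = \frac{0 + 159}{3} = \frac{1}{3} \cdot 159 = 53$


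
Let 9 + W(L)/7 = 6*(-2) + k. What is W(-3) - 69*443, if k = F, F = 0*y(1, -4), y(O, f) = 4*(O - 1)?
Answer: -30714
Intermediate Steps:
y(O, f) = -4 + 4*O (y(O, f) = 4*(-1 + O) = -4 + 4*O)
F = 0 (F = 0*(-4 + 4*1) = 0*(-4 + 4) = 0*0 = 0)
k = 0
W(L) = -147 (W(L) = -63 + 7*(6*(-2) + 0) = -63 + 7*(-12 + 0) = -63 + 7*(-12) = -63 - 84 = -147)
W(-3) - 69*443 = -147 - 69*443 = -147 - 30567 = -30714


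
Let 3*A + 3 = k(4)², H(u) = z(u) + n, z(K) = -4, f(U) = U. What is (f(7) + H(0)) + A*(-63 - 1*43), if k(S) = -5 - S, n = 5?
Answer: -2748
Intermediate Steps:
H(u) = 1 (H(u) = -4 + 5 = 1)
A = 26 (A = -1 + (-5 - 1*4)²/3 = -1 + (-5 - 4)²/3 = -1 + (⅓)*(-9)² = -1 + (⅓)*81 = -1 + 27 = 26)
(f(7) + H(0)) + A*(-63 - 1*43) = (7 + 1) + 26*(-63 - 1*43) = 8 + 26*(-63 - 43) = 8 + 26*(-106) = 8 - 2756 = -2748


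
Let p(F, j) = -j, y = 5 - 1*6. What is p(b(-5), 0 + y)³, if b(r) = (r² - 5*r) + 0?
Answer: 1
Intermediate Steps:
y = -1 (y = 5 - 6 = -1)
b(r) = r² - 5*r
p(b(-5), 0 + y)³ = (-(0 - 1))³ = (-1*(-1))³ = 1³ = 1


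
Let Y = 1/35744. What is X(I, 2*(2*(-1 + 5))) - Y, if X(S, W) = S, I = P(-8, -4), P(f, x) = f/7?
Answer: -285959/250208 ≈ -1.1429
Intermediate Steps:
P(f, x) = f/7 (P(f, x) = f*(1/7) = f/7)
I = -8/7 (I = (1/7)*(-8) = -8/7 ≈ -1.1429)
Y = 1/35744 ≈ 2.7977e-5
X(I, 2*(2*(-1 + 5))) - Y = -8/7 - 1*1/35744 = -8/7 - 1/35744 = -285959/250208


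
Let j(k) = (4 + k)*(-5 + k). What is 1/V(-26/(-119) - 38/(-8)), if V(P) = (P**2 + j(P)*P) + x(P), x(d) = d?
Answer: 107850176/3046784565 ≈ 0.035398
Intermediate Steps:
j(k) = (-5 + k)*(4 + k)
V(P) = P + P**2 + P*(-20 + P**2 - P) (V(P) = (P**2 + (-20 + P**2 - P)*P) + P = (P**2 + P*(-20 + P**2 - P)) + P = P + P**2 + P*(-20 + P**2 - P))
1/V(-26/(-119) - 38/(-8)) = 1/((-26/(-119) - 38/(-8))*(-19 + (-26/(-119) - 38/(-8))**2)) = 1/((-26*(-1/119) - 38*(-1/8))*(-19 + (-26*(-1/119) - 38*(-1/8))**2)) = 1/((26/119 + 19/4)*(-19 + (26/119 + 19/4)**2)) = 1/(2365*(-19 + (2365/476)**2)/476) = 1/(2365*(-19 + 5593225/226576)/476) = 1/((2365/476)*(1288281/226576)) = 1/(3046784565/107850176) = 107850176/3046784565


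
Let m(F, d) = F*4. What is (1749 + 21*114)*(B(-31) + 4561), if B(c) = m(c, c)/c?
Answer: 18912795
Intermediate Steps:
m(F, d) = 4*F
B(c) = 4 (B(c) = (4*c)/c = 4)
(1749 + 21*114)*(B(-31) + 4561) = (1749 + 21*114)*(4 + 4561) = (1749 + 2394)*4565 = 4143*4565 = 18912795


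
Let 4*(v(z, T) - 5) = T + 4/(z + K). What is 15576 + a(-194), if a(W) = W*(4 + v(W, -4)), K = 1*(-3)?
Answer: 2762922/197 ≈ 14025.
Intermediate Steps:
K = -3
v(z, T) = 5 + 1/(-3 + z) + T/4 (v(z, T) = 5 + (T + 4/(z - 3))/4 = 5 + (T + 4/(-3 + z))/4 = 5 + (1/(-3 + z) + T/4) = 5 + 1/(-3 + z) + T/4)
a(W) = W*(4 + (-44 + 16*W)/(4*(-3 + W))) (a(W) = W*(4 + (-56 - 3*(-4) + 20*W - 4*W)/(4*(-3 + W))) = W*(4 + (-56 + 12 + 20*W - 4*W)/(4*(-3 + W))) = W*(4 + (-44 + 16*W)/(4*(-3 + W))))
15576 + a(-194) = 15576 - 194*(-23 + 8*(-194))/(-3 - 194) = 15576 - 194*(-23 - 1552)/(-197) = 15576 - 194*(-1/197)*(-1575) = 15576 - 305550/197 = 2762922/197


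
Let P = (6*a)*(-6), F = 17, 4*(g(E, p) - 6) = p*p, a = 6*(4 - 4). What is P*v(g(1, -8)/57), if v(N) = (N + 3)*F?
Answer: 0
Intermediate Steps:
a = 0 (a = 6*0 = 0)
g(E, p) = 6 + p²/4 (g(E, p) = 6 + (p*p)/4 = 6 + p²/4)
P = 0 (P = (6*0)*(-6) = 0*(-6) = 0)
v(N) = 51 + 17*N (v(N) = (N + 3)*17 = (3 + N)*17 = 51 + 17*N)
P*v(g(1, -8)/57) = 0*(51 + 17*((6 + (¼)*(-8)²)/57)) = 0*(51 + 17*((6 + (¼)*64)*(1/57))) = 0*(51 + 17*((6 + 16)*(1/57))) = 0*(51 + 17*(22*(1/57))) = 0*(51 + 17*(22/57)) = 0*(51 + 374/57) = 0*(3281/57) = 0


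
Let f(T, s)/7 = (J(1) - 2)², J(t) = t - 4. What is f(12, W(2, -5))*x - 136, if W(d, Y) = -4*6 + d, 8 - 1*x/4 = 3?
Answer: 3364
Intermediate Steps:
x = 20 (x = 32 - 4*3 = 32 - 12 = 20)
W(d, Y) = -24 + d
J(t) = -4 + t
f(T, s) = 175 (f(T, s) = 7*((-4 + 1) - 2)² = 7*(-3 - 2)² = 7*(-5)² = 7*25 = 175)
f(12, W(2, -5))*x - 136 = 175*20 - 136 = 3500 - 136 = 3364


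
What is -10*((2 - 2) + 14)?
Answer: -140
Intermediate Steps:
-10*((2 - 2) + 14) = -10*(0 + 14) = -10*14 = -140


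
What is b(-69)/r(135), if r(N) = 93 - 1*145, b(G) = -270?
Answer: 135/26 ≈ 5.1923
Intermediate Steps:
r(N) = -52 (r(N) = 93 - 145 = -52)
b(-69)/r(135) = -270/(-52) = -270*(-1/52) = 135/26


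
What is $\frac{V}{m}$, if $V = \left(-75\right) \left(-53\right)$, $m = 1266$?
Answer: $\frac{1325}{422} \approx 3.1398$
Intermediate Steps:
$V = 3975$
$\frac{V}{m} = \frac{3975}{1266} = 3975 \cdot \frac{1}{1266} = \frac{1325}{422}$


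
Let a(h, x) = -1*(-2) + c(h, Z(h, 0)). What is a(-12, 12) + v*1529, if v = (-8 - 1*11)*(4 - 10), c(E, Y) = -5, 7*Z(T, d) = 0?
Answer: 174303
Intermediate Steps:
Z(T, d) = 0 (Z(T, d) = (⅐)*0 = 0)
a(h, x) = -3 (a(h, x) = -1*(-2) - 5 = 2 - 5 = -3)
v = 114 (v = (-8 - 11)*(-6) = -19*(-6) = 114)
a(-12, 12) + v*1529 = -3 + 114*1529 = -3 + 174306 = 174303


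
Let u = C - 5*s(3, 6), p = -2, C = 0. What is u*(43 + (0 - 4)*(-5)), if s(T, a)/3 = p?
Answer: 1890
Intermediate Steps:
s(T, a) = -6 (s(T, a) = 3*(-2) = -6)
u = 30 (u = 0 - 5*(-6) = 0 + 30 = 30)
u*(43 + (0 - 4)*(-5)) = 30*(43 + (0 - 4)*(-5)) = 30*(43 - 4*(-5)) = 30*(43 + 20) = 30*63 = 1890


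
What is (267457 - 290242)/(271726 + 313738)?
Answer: -22785/585464 ≈ -0.038918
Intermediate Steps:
(267457 - 290242)/(271726 + 313738) = -22785/585464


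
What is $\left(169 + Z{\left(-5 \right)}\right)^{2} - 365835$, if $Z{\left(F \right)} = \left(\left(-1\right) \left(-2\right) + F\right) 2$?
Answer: $-339266$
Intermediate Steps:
$Z{\left(F \right)} = 4 + 2 F$ ($Z{\left(F \right)} = \left(2 + F\right) 2 = 4 + 2 F$)
$\left(169 + Z{\left(-5 \right)}\right)^{2} - 365835 = \left(169 + \left(4 + 2 \left(-5\right)\right)\right)^{2} - 365835 = \left(169 + \left(4 - 10\right)\right)^{2} - 365835 = \left(169 - 6\right)^{2} - 365835 = 163^{2} - 365835 = 26569 - 365835 = -339266$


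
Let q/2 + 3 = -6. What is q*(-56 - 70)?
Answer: 2268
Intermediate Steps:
q = -18 (q = -6 + 2*(-6) = -6 - 12 = -18)
q*(-56 - 70) = -18*(-56 - 70) = -18*(-126) = 2268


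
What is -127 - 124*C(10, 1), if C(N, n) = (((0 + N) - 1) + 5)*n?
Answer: -1863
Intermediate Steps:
C(N, n) = n*(4 + N) (C(N, n) = ((N - 1) + 5)*n = ((-1 + N) + 5)*n = (4 + N)*n = n*(4 + N))
-127 - 124*C(10, 1) = -127 - 124*(4 + 10) = -127 - 124*14 = -127 - 1736 = -1863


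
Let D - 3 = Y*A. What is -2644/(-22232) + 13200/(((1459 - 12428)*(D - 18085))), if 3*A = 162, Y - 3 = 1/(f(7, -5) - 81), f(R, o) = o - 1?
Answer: 269300187763/2263125242714 ≈ 0.11899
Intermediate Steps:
f(R, o) = -1 + o
Y = 260/87 (Y = 3 + 1/((-1 - 5) - 81) = 3 + 1/(-6 - 81) = 3 + 1/(-87) = 3 - 1/87 = 260/87 ≈ 2.9885)
A = 54 (A = (1/3)*162 = 54)
D = 4767/29 (D = 3 + (260/87)*54 = 3 + 4680/29 = 4767/29 ≈ 164.38)
-2644/(-22232) + 13200/(((1459 - 12428)*(D - 18085))) = -2644/(-22232) + 13200/(((1459 - 12428)*(4767/29 - 18085))) = -2644*(-1/22232) + 13200/((-10969*(-519698/29))) = 661/5558 + 13200/(5700567362/29) = 661/5558 + 13200*(29/5700567362) = 661/5558 + 191400/2850283681 = 269300187763/2263125242714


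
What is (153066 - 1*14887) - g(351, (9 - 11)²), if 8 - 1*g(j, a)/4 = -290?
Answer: 136987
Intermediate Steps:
g(j, a) = 1192 (g(j, a) = 32 - 4*(-290) = 32 + 1160 = 1192)
(153066 - 1*14887) - g(351, (9 - 11)²) = (153066 - 1*14887) - 1*1192 = (153066 - 14887) - 1192 = 138179 - 1192 = 136987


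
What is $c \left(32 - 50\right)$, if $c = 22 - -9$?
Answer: $-558$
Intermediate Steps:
$c = 31$ ($c = 22 + 9 = 31$)
$c \left(32 - 50\right) = 31 \left(32 - 50\right) = 31 \left(-18\right) = -558$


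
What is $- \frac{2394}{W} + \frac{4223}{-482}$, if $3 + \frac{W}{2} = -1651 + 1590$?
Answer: $\frac{153341}{15424} \approx 9.9417$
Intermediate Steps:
$W = -128$ ($W = -6 + 2 \left(-1651 + 1590\right) = -6 + 2 \left(-61\right) = -6 - 122 = -128$)
$- \frac{2394}{W} + \frac{4223}{-482} = - \frac{2394}{-128} + \frac{4223}{-482} = \left(-2394\right) \left(- \frac{1}{128}\right) + 4223 \left(- \frac{1}{482}\right) = \frac{1197}{64} - \frac{4223}{482} = \frac{153341}{15424}$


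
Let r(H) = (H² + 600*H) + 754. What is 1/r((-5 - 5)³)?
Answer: 1/400754 ≈ 2.4953e-6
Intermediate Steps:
r(H) = 754 + H² + 600*H
1/r((-5 - 5)³) = 1/(754 + ((-5 - 5)³)² + 600*(-5 - 5)³) = 1/(754 + ((-10)³)² + 600*(-10)³) = 1/(754 + (-1000)² + 600*(-1000)) = 1/(754 + 1000000 - 600000) = 1/400754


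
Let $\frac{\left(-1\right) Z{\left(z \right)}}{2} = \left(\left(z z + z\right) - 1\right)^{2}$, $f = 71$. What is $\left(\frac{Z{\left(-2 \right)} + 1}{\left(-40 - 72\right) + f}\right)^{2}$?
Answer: $\frac{1}{1681} \approx 0.00059488$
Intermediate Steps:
$Z{\left(z \right)} = - 2 \left(-1 + z + z^{2}\right)^{2}$ ($Z{\left(z \right)} = - 2 \left(\left(z z + z\right) - 1\right)^{2} = - 2 \left(\left(z^{2} + z\right) - 1\right)^{2} = - 2 \left(\left(z + z^{2}\right) - 1\right)^{2} = - 2 \left(-1 + z + z^{2}\right)^{2}$)
$\left(\frac{Z{\left(-2 \right)} + 1}{\left(-40 - 72\right) + f}\right)^{2} = \left(\frac{- 2 \left(-1 - 2 + \left(-2\right)^{2}\right)^{2} + 1}{\left(-40 - 72\right) + 71}\right)^{2} = \left(\frac{- 2 \left(-1 - 2 + 4\right)^{2} + 1}{\left(-40 - 72\right) + 71}\right)^{2} = \left(\frac{- 2 \cdot 1^{2} + 1}{-112 + 71}\right)^{2} = \left(\frac{\left(-2\right) 1 + 1}{-41}\right)^{2} = \left(\left(-2 + 1\right) \left(- \frac{1}{41}\right)\right)^{2} = \left(\left(-1\right) \left(- \frac{1}{41}\right)\right)^{2} = \left(\frac{1}{41}\right)^{2} = \frac{1}{1681}$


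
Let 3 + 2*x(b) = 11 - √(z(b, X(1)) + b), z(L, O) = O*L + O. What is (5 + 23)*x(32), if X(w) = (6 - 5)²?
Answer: 112 - 14*√65 ≈ -0.87161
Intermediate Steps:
X(w) = 1 (X(w) = 1² = 1)
z(L, O) = O + L*O (z(L, O) = L*O + O = O + L*O)
x(b) = 4 - √(1 + 2*b)/2 (x(b) = -3/2 + (11 - √(1*(1 + b) + b))/2 = -3/2 + (11 - √((1 + b) + b))/2 = -3/2 + (11 - √(1 + 2*b))/2 = -3/2 + (11/2 - √(1 + 2*b)/2) = 4 - √(1 + 2*b)/2)
(5 + 23)*x(32) = (5 + 23)*(4 - √(1 + 2*32)/2) = 28*(4 - √(1 + 64)/2) = 28*(4 - √65/2) = 112 - 14*√65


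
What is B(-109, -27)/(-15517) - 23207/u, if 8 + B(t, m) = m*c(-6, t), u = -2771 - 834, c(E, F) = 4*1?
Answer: 360521199/55938785 ≈ 6.4449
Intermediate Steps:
c(E, F) = 4
u = -3605
B(t, m) = -8 + 4*m (B(t, m) = -8 + m*4 = -8 + 4*m)
B(-109, -27)/(-15517) - 23207/u = (-8 + 4*(-27))/(-15517) - 23207/(-3605) = (-8 - 108)*(-1/15517) - 23207*(-1/3605) = -116*(-1/15517) + 23207/3605 = 116/15517 + 23207/3605 = 360521199/55938785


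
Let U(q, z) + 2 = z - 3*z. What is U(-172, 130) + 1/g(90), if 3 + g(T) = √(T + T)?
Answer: -14933/57 + 2*√5/57 ≈ -261.90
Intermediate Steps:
g(T) = -3 + √2*√T (g(T) = -3 + √(T + T) = -3 + √(2*T) = -3 + √2*√T)
U(q, z) = -2 - 2*z (U(q, z) = -2 + (z - 3*z) = -2 - 2*z)
U(-172, 130) + 1/g(90) = (-2 - 2*130) + 1/(-3 + √2*√90) = (-2 - 260) + 1/(-3 + √2*(3*√10)) = -262 + 1/(-3 + 6*√5)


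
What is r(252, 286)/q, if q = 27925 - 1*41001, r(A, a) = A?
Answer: -9/467 ≈ -0.019272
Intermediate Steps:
q = -13076 (q = 27925 - 41001 = -13076)
r(252, 286)/q = 252/(-13076) = 252*(-1/13076) = -9/467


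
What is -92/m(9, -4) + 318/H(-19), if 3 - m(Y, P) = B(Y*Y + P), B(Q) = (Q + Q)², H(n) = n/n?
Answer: 327862/1031 ≈ 318.00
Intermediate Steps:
H(n) = 1
B(Q) = 4*Q² (B(Q) = (2*Q)² = 4*Q²)
m(Y, P) = 3 - 4*(P + Y²)² (m(Y, P) = 3 - 4*(Y*Y + P)² = 3 - 4*(Y² + P)² = 3 - 4*(P + Y²)²)
-92/m(9, -4) + 318/H(-19) = -92/(3 - 4*(-4 + 9²)²) + 318/1 = -92/(3 - 4*(-4 + 81)²) + 318*1 = -92/(3 - 4*77²) + 318 = -92/(3 - 4*5929) + 318 = -92/(3 - 23716) + 318 = -92/(-23713) + 318 = -92*(-1/23713) + 318 = 4/1031 + 318 = 327862/1031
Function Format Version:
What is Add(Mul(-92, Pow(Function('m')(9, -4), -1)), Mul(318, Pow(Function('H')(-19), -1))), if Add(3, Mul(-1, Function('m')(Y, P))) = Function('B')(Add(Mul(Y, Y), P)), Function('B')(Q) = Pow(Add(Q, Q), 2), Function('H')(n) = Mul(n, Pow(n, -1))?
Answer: Rational(327862, 1031) ≈ 318.00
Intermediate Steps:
Function('H')(n) = 1
Function('B')(Q) = Mul(4, Pow(Q, 2)) (Function('B')(Q) = Pow(Mul(2, Q), 2) = Mul(4, Pow(Q, 2)))
Function('m')(Y, P) = Add(3, Mul(-4, Pow(Add(P, Pow(Y, 2)), 2))) (Function('m')(Y, P) = Add(3, Mul(-1, Mul(4, Pow(Add(Mul(Y, Y), P), 2)))) = Add(3, Mul(-1, Mul(4, Pow(Add(Pow(Y, 2), P), 2)))) = Add(3, Mul(-1, Mul(4, Pow(Add(P, Pow(Y, 2)), 2)))) = Add(3, Mul(-4, Pow(Add(P, Pow(Y, 2)), 2))))
Add(Mul(-92, Pow(Function('m')(9, -4), -1)), Mul(318, Pow(Function('H')(-19), -1))) = Add(Mul(-92, Pow(Add(3, Mul(-4, Pow(Add(-4, Pow(9, 2)), 2))), -1)), Mul(318, Pow(1, -1))) = Add(Mul(-92, Pow(Add(3, Mul(-4, Pow(Add(-4, 81), 2))), -1)), Mul(318, 1)) = Add(Mul(-92, Pow(Add(3, Mul(-4, Pow(77, 2))), -1)), 318) = Add(Mul(-92, Pow(Add(3, Mul(-4, 5929)), -1)), 318) = Add(Mul(-92, Pow(Add(3, -23716), -1)), 318) = Add(Mul(-92, Pow(-23713, -1)), 318) = Add(Mul(-92, Rational(-1, 23713)), 318) = Add(Rational(4, 1031), 318) = Rational(327862, 1031)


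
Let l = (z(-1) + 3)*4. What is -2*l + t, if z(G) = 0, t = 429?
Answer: 405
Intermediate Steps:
l = 12 (l = (0 + 3)*4 = 3*4 = 12)
-2*l + t = -2*12 + 429 = -24 + 429 = 405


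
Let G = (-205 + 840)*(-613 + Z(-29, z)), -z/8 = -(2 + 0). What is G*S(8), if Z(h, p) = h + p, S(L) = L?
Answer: -3180080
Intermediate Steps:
z = 16 (z = -(-8)*(2 + 0) = -(-8)*2 = -8*(-2) = 16)
G = -397510 (G = (-205 + 840)*(-613 + (-29 + 16)) = 635*(-613 - 13) = 635*(-626) = -397510)
G*S(8) = -397510*8 = -3180080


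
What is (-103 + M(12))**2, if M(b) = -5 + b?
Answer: 9216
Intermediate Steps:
(-103 + M(12))**2 = (-103 + (-5 + 12))**2 = (-103 + 7)**2 = (-96)**2 = 9216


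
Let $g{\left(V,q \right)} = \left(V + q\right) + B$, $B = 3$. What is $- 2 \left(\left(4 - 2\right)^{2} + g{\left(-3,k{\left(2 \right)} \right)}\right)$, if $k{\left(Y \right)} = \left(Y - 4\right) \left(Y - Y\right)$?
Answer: $-8$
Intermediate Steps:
$k{\left(Y \right)} = 0$ ($k{\left(Y \right)} = \left(-4 + Y\right) 0 = 0$)
$g{\left(V,q \right)} = 3 + V + q$ ($g{\left(V,q \right)} = \left(V + q\right) + 3 = 3 + V + q$)
$- 2 \left(\left(4 - 2\right)^{2} + g{\left(-3,k{\left(2 \right)} \right)}\right) = - 2 \left(\left(4 - 2\right)^{2} + \left(3 - 3 + 0\right)\right) = - 2 \left(2^{2} + 0\right) = - 2 \left(4 + 0\right) = \left(-2\right) 4 = -8$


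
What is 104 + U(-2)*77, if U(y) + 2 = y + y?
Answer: -358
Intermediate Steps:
U(y) = -2 + 2*y (U(y) = -2 + (y + y) = -2 + 2*y)
104 + U(-2)*77 = 104 + (-2 + 2*(-2))*77 = 104 + (-2 - 4)*77 = 104 - 6*77 = 104 - 462 = -358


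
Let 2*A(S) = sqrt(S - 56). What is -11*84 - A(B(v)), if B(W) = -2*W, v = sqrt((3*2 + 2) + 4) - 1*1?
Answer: -924 - I*sqrt(54 + 4*sqrt(3))/2 ≈ -924.0 - 3.9028*I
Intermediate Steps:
v = -1 + 2*sqrt(3) (v = sqrt((6 + 2) + 4) - 1 = sqrt(8 + 4) - 1 = sqrt(12) - 1 = 2*sqrt(3) - 1 = -1 + 2*sqrt(3) ≈ 2.4641)
A(S) = sqrt(-56 + S)/2 (A(S) = sqrt(S - 56)/2 = sqrt(-56 + S)/2)
-11*84 - A(B(v)) = -11*84 - sqrt(-56 - 2*(-1 + 2*sqrt(3)))/2 = -924 - sqrt(-56 + (2 - 4*sqrt(3)))/2 = -924 - sqrt(-54 - 4*sqrt(3))/2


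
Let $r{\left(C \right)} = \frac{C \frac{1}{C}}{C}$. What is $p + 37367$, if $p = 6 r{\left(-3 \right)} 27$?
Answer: $37313$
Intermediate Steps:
$r{\left(C \right)} = \frac{1}{C}$ ($r{\left(C \right)} = 1 \frac{1}{C} = \frac{1}{C}$)
$p = -54$ ($p = \frac{6}{-3} \cdot 27 = 6 \left(- \frac{1}{3}\right) 27 = \left(-2\right) 27 = -54$)
$p + 37367 = -54 + 37367 = 37313$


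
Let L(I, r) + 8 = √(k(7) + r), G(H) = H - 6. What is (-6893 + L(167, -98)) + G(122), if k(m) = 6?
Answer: -6785 + 2*I*√23 ≈ -6785.0 + 9.5917*I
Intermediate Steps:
G(H) = -6 + H
L(I, r) = -8 + √(6 + r)
(-6893 + L(167, -98)) + G(122) = (-6893 + (-8 + √(6 - 98))) + (-6 + 122) = (-6893 + (-8 + √(-92))) + 116 = (-6893 + (-8 + 2*I*√23)) + 116 = (-6901 + 2*I*√23) + 116 = -6785 + 2*I*√23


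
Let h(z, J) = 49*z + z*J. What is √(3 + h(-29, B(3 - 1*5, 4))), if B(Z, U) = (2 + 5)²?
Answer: I*√2839 ≈ 53.282*I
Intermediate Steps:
B(Z, U) = 49 (B(Z, U) = 7² = 49)
h(z, J) = 49*z + J*z
√(3 + h(-29, B(3 - 1*5, 4))) = √(3 - 29*(49 + 49)) = √(3 - 29*98) = √(3 - 2842) = √(-2839) = I*√2839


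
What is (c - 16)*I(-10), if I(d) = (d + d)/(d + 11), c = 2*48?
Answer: -1600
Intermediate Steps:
c = 96
I(d) = 2*d/(11 + d) (I(d) = (2*d)/(11 + d) = 2*d/(11 + d))
(c - 16)*I(-10) = (96 - 16)*(2*(-10)/(11 - 10)) = 80*(2*(-10)/1) = 80*(2*(-10)*1) = 80*(-20) = -1600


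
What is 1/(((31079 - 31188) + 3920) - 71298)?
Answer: -1/67487 ≈ -1.4818e-5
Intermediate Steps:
1/(((31079 - 31188) + 3920) - 71298) = 1/((-109 + 3920) - 71298) = 1/(3811 - 71298) = 1/(-67487) = -1/67487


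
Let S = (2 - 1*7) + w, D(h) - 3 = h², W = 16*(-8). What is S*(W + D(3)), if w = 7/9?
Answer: 4408/9 ≈ 489.78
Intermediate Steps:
w = 7/9 (w = 7*(⅑) = 7/9 ≈ 0.77778)
W = -128
D(h) = 3 + h²
S = -38/9 (S = (2 - 1*7) + 7/9 = (2 - 7) + 7/9 = -5 + 7/9 = -38/9 ≈ -4.2222)
S*(W + D(3)) = -38*(-128 + (3 + 3²))/9 = -38*(-128 + (3 + 9))/9 = -38*(-128 + 12)/9 = -38/9*(-116) = 4408/9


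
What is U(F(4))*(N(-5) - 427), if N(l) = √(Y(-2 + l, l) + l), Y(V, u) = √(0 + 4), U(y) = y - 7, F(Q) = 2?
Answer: 2135 - 5*I*√3 ≈ 2135.0 - 8.6602*I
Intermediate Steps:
U(y) = -7 + y
Y(V, u) = 2 (Y(V, u) = √4 = 2)
N(l) = √(2 + l)
U(F(4))*(N(-5) - 427) = (-7 + 2)*(√(2 - 5) - 427) = -5*(√(-3) - 427) = -5*(I*√3 - 427) = -5*(-427 + I*√3) = 2135 - 5*I*√3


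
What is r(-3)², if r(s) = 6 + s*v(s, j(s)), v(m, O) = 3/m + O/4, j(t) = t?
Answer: 2025/16 ≈ 126.56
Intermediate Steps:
v(m, O) = 3/m + O/4 (v(m, O) = 3/m + O*(¼) = 3/m + O/4)
r(s) = 6 + s*(3/s + s/4)
r(-3)² = (9 + (¼)*(-3)²)² = (9 + (¼)*9)² = (9 + 9/4)² = (45/4)² = 2025/16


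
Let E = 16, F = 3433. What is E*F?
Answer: 54928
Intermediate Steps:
E*F = 16*3433 = 54928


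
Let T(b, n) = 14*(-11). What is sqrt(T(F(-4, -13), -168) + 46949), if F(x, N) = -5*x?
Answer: 7*sqrt(955) ≈ 216.32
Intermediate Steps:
T(b, n) = -154
sqrt(T(F(-4, -13), -168) + 46949) = sqrt(-154 + 46949) = sqrt(46795) = 7*sqrt(955)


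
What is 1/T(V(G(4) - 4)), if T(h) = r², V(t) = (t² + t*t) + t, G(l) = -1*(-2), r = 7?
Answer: 1/49 ≈ 0.020408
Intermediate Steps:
G(l) = 2
V(t) = t + 2*t² (V(t) = (t² + t²) + t = 2*t² + t = t + 2*t²)
T(h) = 49 (T(h) = 7² = 49)
1/T(V(G(4) - 4)) = 1/49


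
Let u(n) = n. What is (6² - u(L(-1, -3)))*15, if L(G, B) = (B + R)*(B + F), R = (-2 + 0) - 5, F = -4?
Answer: -510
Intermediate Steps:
R = -7 (R = -2 - 5 = -7)
L(G, B) = (-7 + B)*(-4 + B) (L(G, B) = (B - 7)*(B - 4) = (-7 + B)*(-4 + B))
(6² - u(L(-1, -3)))*15 = (6² - (28 + (-3)² - 11*(-3)))*15 = (36 - (28 + 9 + 33))*15 = (36 - 1*70)*15 = (36 - 70)*15 = -34*15 = -510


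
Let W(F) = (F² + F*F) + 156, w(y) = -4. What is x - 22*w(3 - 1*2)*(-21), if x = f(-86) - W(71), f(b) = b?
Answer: -12172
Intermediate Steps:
W(F) = 156 + 2*F² (W(F) = (F² + F²) + 156 = 2*F² + 156 = 156 + 2*F²)
x = -10324 (x = -86 - (156 + 2*71²) = -86 - (156 + 2*5041) = -86 - (156 + 10082) = -86 - 1*10238 = -86 - 10238 = -10324)
x - 22*w(3 - 1*2)*(-21) = -10324 - 22*(-4)*(-21) = -10324 + 88*(-21) = -10324 - 1848 = -12172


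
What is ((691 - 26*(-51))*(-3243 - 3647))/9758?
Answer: -6948565/4879 ≈ -1424.2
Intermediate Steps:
((691 - 26*(-51))*(-3243 - 3647))/9758 = ((691 + 1326)*(-6890))*(1/9758) = (2017*(-6890))*(1/9758) = -13897130*1/9758 = -6948565/4879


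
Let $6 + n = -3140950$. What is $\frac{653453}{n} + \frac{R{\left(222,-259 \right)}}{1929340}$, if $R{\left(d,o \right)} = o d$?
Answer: $- \frac{51476132111}{216427573180} \approx -0.23784$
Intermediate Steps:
$n = -3140956$ ($n = -6 - 3140950 = -3140956$)
$R{\left(d,o \right)} = d o$
$\frac{653453}{n} + \frac{R{\left(222,-259 \right)}}{1929340} = \frac{653453}{-3140956} + \frac{222 \left(-259\right)}{1929340} = 653453 \left(- \frac{1}{3140956}\right) - \frac{4107}{137810} = - \frac{653453}{3140956} - \frac{4107}{137810} = - \frac{51476132111}{216427573180}$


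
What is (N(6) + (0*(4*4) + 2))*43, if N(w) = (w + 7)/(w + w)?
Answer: 1591/12 ≈ 132.58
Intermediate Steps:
N(w) = (7 + w)/(2*w) (N(w) = (7 + w)/((2*w)) = (7 + w)*(1/(2*w)) = (7 + w)/(2*w))
(N(6) + (0*(4*4) + 2))*43 = ((½)*(7 + 6)/6 + (0*(4*4) + 2))*43 = ((½)*(⅙)*13 + (0*16 + 2))*43 = (13/12 + (0 + 2))*43 = (13/12 + 2)*43 = (37/12)*43 = 1591/12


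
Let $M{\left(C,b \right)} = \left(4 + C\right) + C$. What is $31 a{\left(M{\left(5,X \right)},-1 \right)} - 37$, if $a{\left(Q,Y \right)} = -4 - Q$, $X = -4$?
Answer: $-595$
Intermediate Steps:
$M{\left(C,b \right)} = 4 + 2 C$
$31 a{\left(M{\left(5,X \right)},-1 \right)} - 37 = 31 \left(-4 - \left(4 + 2 \cdot 5\right)\right) - 37 = 31 \left(-4 - \left(4 + 10\right)\right) - 37 = 31 \left(-4 - 14\right) - 37 = 31 \left(-18\right) - 37 = -558 - 37 = -595$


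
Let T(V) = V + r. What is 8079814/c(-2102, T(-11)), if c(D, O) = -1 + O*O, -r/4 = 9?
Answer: 4039907/1104 ≈ 3659.3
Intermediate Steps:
r = -36 (r = -4*9 = -36)
T(V) = -36 + V (T(V) = V - 36 = -36 + V)
c(D, O) = -1 + O**2
8079814/c(-2102, T(-11)) = 8079814/(-1 + (-36 - 11)**2) = 8079814/(-1 + (-47)**2) = 8079814/(-1 + 2209) = 8079814/2208 = 8079814*(1/2208) = 4039907/1104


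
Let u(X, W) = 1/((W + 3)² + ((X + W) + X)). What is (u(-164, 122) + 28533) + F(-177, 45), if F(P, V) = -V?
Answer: 439256473/15419 ≈ 28488.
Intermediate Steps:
u(X, W) = 1/(W + (3 + W)² + 2*X) (u(X, W) = 1/((3 + W)² + ((W + X) + X)) = 1/((3 + W)² + (W + 2*X)) = 1/(W + (3 + W)² + 2*X))
(u(-164, 122) + 28533) + F(-177, 45) = (1/(122 + (3 + 122)² + 2*(-164)) + 28533) - 1*45 = (1/(122 + 125² - 328) + 28533) - 45 = (1/(122 + 15625 - 328) + 28533) - 45 = (1/15419 + 28533) - 45 = 439950328/15419 - 45 = 439256473/15419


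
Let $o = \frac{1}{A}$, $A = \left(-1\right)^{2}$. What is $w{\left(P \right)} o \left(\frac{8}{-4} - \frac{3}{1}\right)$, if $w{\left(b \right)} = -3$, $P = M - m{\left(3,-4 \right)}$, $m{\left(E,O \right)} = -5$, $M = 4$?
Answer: $15$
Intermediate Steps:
$A = 1$
$P = 9$ ($P = 4 - -5 = 4 + 5 = 9$)
$o = 1$ ($o = 1^{-1} = 1$)
$w{\left(P \right)} o \left(\frac{8}{-4} - \frac{3}{1}\right) = \left(-3\right) 1 \left(\frac{8}{-4} - \frac{3}{1}\right) = - 3 \left(8 \left(- \frac{1}{4}\right) - 3\right) = - 3 \left(-2 - 3\right) = \left(-3\right) \left(-5\right) = 15$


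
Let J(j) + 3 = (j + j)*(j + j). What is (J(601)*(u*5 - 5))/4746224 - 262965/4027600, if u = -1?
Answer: -742986198377/238948647280 ≈ -3.1094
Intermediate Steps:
J(j) = -3 + 4*j**2 (J(j) = -3 + (j + j)*(j + j) = -3 + (2*j)*(2*j) = -3 + 4*j**2)
(J(601)*(u*5 - 5))/4746224 - 262965/4027600 = ((-3 + 4*601**2)*(-1*5 - 5))/4746224 - 262965/4027600 = ((-3 + 4*361201)*(-5 - 5))*(1/4746224) - 262965*1/4027600 = ((-3 + 1444804)*(-10))*(1/4746224) - 52593/805520 = (1444801*(-10))*(1/4746224) - 52593/805520 = -14448010*1/4746224 - 52593/805520 = -7224005/2373112 - 52593/805520 = -742986198377/238948647280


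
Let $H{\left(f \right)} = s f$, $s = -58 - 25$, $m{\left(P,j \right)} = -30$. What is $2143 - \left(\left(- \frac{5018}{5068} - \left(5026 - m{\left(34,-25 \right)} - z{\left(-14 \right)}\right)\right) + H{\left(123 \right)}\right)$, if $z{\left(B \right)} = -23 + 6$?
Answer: $\frac{44157459}{2534} \approx 17426.0$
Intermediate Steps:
$z{\left(B \right)} = -17$
$s = -83$ ($s = -58 - 25 = -83$)
$H{\left(f \right)} = - 83 f$
$2143 - \left(\left(- \frac{5018}{5068} - \left(5026 - m{\left(34,-25 \right)} - z{\left(-14 \right)}\right)\right) + H{\left(123 \right)}\right) = 2143 - \left(\left(- \frac{5018}{5068} - 5073\right) - 10209\right) = 2143 - \left(\left(\left(-5018\right) \frac{1}{5068} - 5073\right) - 10209\right) = 2143 - \left(\left(- \frac{2509}{2534} - 5073\right) - 10209\right) = 2143 - \left(- \frac{12857491}{2534} - 10209\right) = 2143 - - \frac{38727097}{2534} = 2143 + \frac{38727097}{2534} = \frac{44157459}{2534}$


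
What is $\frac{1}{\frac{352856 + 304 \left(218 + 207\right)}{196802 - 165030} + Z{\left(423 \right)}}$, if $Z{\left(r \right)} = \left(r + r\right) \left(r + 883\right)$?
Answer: $\frac{7943}{8776150582} \approx 9.0507 \cdot 10^{-7}$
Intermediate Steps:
$Z{\left(r \right)} = 2 r \left(883 + r\right)$
$\frac{1}{\frac{352856 + 304 \left(218 + 207\right)}{196802 - 165030} + Z{\left(423 \right)}} = \frac{1}{\frac{352856 + 304 \left(218 + 207\right)}{196802 - 165030} + 2 \cdot 423 \left(883 + 423\right)} = \frac{1}{\frac{352856 + 304 \cdot 425}{31772} + 2 \cdot 423 \cdot 1306} = \frac{1}{\left(352856 + 129200\right) \frac{1}{31772} + 1104876} = \frac{1}{482056 \cdot \frac{1}{31772} + 1104876} = \frac{1}{\frac{120514}{7943} + 1104876} = \frac{1}{\frac{8776150582}{7943}} = \frac{7943}{8776150582}$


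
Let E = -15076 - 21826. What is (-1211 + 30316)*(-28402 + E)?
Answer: -1900672920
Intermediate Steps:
E = -36902
(-1211 + 30316)*(-28402 + E) = (-1211 + 30316)*(-28402 - 36902) = 29105*(-65304) = -1900672920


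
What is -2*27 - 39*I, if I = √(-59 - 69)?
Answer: -54 - 312*I*√2 ≈ -54.0 - 441.23*I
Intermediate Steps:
I = 8*I*√2 (I = √(-128) = 8*I*√2 ≈ 11.314*I)
-2*27 - 39*I = -2*27 - 312*I*√2 = -54 - 312*I*√2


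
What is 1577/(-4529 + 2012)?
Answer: -1577/2517 ≈ -0.62654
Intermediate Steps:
1577/(-4529 + 2012) = 1577/(-2517) = 1577*(-1/2517) = -1577/2517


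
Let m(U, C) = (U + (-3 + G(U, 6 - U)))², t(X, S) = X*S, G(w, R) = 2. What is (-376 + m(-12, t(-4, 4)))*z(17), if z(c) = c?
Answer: -3519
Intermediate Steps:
t(X, S) = S*X
m(U, C) = (-1 + U)² (m(U, C) = (U + (-3 + 2))² = (U - 1)² = (-1 + U)²)
(-376 + m(-12, t(-4, 4)))*z(17) = (-376 + (-1 - 12)²)*17 = (-376 + (-13)²)*17 = (-376 + 169)*17 = -207*17 = -3519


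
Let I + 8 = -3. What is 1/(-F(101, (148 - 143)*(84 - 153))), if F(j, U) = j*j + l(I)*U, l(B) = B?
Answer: -1/13996 ≈ -7.1449e-5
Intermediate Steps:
I = -11 (I = -8 - 3 = -11)
F(j, U) = j**2 - 11*U (F(j, U) = j*j - 11*U = j**2 - 11*U)
1/(-F(101, (148 - 143)*(84 - 153))) = 1/(-(101**2 - 11*(148 - 143)*(84 - 153))) = 1/(-(10201 - 55*(-69))) = 1/(-(10201 - 11*(-345))) = 1/(-(10201 + 3795)) = 1/(-1*13996) = 1/(-13996) = -1/13996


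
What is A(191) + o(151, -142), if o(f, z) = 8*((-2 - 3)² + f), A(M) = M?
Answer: 1599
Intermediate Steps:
o(f, z) = 200 + 8*f (o(f, z) = 8*((-5)² + f) = 8*(25 + f) = 200 + 8*f)
A(191) + o(151, -142) = 191 + (200 + 8*151) = 191 + (200 + 1208) = 191 + 1408 = 1599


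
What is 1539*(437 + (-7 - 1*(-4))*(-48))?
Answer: 894159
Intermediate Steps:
1539*(437 + (-7 - 1*(-4))*(-48)) = 1539*(437 + (-7 + 4)*(-48)) = 1539*(437 - 3*(-48)) = 1539*(437 + 144) = 1539*581 = 894159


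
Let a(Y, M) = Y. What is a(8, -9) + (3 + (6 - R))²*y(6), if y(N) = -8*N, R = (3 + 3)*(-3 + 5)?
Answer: -424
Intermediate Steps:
R = 12 (R = 6*2 = 12)
a(8, -9) + (3 + (6 - R))²*y(6) = 8 + (3 + (6 - 1*12))²*(-8*6) = 8 + (3 + (6 - 12))²*(-48) = 8 + (3 - 6)²*(-48) = 8 + (-3)²*(-48) = 8 + 9*(-48) = 8 - 432 = -424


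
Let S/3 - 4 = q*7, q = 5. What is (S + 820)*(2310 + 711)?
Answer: 2830677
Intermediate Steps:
S = 117 (S = 12 + 3*(5*7) = 12 + 3*35 = 12 + 105 = 117)
(S + 820)*(2310 + 711) = (117 + 820)*(2310 + 711) = 937*3021 = 2830677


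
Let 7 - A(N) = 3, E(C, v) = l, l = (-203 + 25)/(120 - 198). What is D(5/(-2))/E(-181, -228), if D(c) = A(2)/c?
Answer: -312/445 ≈ -0.70112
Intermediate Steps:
l = 89/39 (l = -178/(-78) = -178*(-1/78) = 89/39 ≈ 2.2821)
E(C, v) = 89/39
A(N) = 4 (A(N) = 7 - 1*3 = 7 - 3 = 4)
D(c) = 4/c
D(5/(-2))/E(-181, -228) = (4/((5/(-2))))/(89/39) = (4/((5*(-½))))*(39/89) = (4/(-5/2))*(39/89) = (4*(-⅖))*(39/89) = -8/5*39/89 = -312/445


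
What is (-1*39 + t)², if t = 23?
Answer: 256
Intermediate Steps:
(-1*39 + t)² = (-1*39 + 23)² = (-39 + 23)² = (-16)² = 256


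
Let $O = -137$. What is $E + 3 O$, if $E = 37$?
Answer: $-374$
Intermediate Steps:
$E + 3 O = 37 + 3 \left(-137\right) = 37 - 411 = -374$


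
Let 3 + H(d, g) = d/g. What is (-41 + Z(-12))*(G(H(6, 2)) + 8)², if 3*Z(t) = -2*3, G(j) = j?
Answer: -2752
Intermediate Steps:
H(d, g) = -3 + d/g
Z(t) = -2 (Z(t) = (-2*3)/3 = (⅓)*(-6) = -2)
(-41 + Z(-12))*(G(H(6, 2)) + 8)² = (-41 - 2)*((-3 + 6/2) + 8)² = -43*((-3 + 6*(½)) + 8)² = -43*((-3 + 3) + 8)² = -43*(0 + 8)² = -43*8² = -43*64 = -2752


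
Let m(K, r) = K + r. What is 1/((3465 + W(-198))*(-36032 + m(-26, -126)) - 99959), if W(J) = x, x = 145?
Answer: -1/130724199 ≈ -7.6497e-9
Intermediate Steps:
W(J) = 145
1/((3465 + W(-198))*(-36032 + m(-26, -126)) - 99959) = 1/((3465 + 145)*(-36032 + (-26 - 126)) - 99959) = 1/(3610*(-36032 - 152) - 99959) = 1/(3610*(-36184) - 99959) = 1/(-130624240 - 99959) = 1/(-130724199) = -1/130724199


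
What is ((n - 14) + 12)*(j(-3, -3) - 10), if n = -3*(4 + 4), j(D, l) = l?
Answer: 338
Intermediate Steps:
n = -24 (n = -3*8 = -24)
((n - 14) + 12)*(j(-3, -3) - 10) = ((-24 - 14) + 12)*(-3 - 10) = (-38 + 12)*(-13) = -26*(-13) = 338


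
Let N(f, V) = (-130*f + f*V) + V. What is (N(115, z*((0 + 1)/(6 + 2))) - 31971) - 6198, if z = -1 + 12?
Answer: -105919/2 ≈ -52960.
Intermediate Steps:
z = 11
N(f, V) = V - 130*f + V*f (N(f, V) = (-130*f + V*f) + V = V - 130*f + V*f)
(N(115, z*((0 + 1)/(6 + 2))) - 31971) - 6198 = ((11*((0 + 1)/(6 + 2)) - 130*115 + (11*((0 + 1)/(6 + 2)))*115) - 31971) - 6198 = ((11*(1/8) - 14950 + (11*(1/8))*115) - 31971) - 6198 = ((11*(1*(⅛)) - 14950 + (11*(1*(⅛)))*115) - 31971) - 6198 = ((11*(⅛) - 14950 + (11*(⅛))*115) - 31971) - 6198 = ((11/8 - 14950 + (11/8)*115) - 31971) - 6198 = ((11/8 - 14950 + 1265/8) - 31971) - 6198 = (-29581/2 - 31971) - 6198 = -93523/2 - 6198 = -105919/2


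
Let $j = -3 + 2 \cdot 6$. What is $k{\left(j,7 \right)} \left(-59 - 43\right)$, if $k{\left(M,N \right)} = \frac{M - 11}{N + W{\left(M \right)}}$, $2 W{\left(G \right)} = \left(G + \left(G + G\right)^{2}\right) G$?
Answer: $\frac{408}{3011} \approx 0.1355$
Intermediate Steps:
$j = 9$ ($j = -3 + 12 = 9$)
$W{\left(G \right)} = \frac{G \left(G + 4 G^{2}\right)}{2}$ ($W{\left(G \right)} = \frac{\left(G + \left(G + G\right)^{2}\right) G}{2} = \frac{\left(G + \left(2 G\right)^{2}\right) G}{2} = \frac{\left(G + 4 G^{2}\right) G}{2} = \frac{G \left(G + 4 G^{2}\right)}{2}$)
$k{\left(M,N \right)} = \frac{-11 + M}{N + \frac{M^{2} \left(1 + 4 M\right)}{2}}$ ($k{\left(M,N \right)} = \frac{M - 11}{N + \frac{M^{2} \left(1 + 4 M\right)}{2}} = \frac{-11 + M}{N + \frac{M^{2} \left(1 + 4 M\right)}{2}}$)
$k{\left(j,7 \right)} \left(-59 - 43\right) = \frac{2 \left(-11 + 9\right)}{2 \cdot 7 + 9^{2} \left(1 + 4 \cdot 9\right)} \left(-59 - 43\right) = 2 \frac{1}{14 + 81 \left(1 + 36\right)} \left(-2\right) \left(-102\right) = 2 \frac{1}{14 + 81 \cdot 37} \left(-2\right) \left(-102\right) = 2 \frac{1}{14 + 2997} \left(-2\right) \left(-102\right) = 2 \cdot \frac{1}{3011} \left(-2\right) \left(-102\right) = \left(- \frac{4}{3011}\right) \left(-102\right) = \frac{408}{3011}$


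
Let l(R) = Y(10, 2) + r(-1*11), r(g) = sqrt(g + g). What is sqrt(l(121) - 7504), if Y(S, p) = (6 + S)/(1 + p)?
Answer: sqrt(-67488 + 9*I*sqrt(22))/3 ≈ 0.027083 + 86.595*I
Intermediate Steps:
Y(S, p) = (6 + S)/(1 + p)
r(g) = sqrt(2)*sqrt(g) (r(g) = sqrt(2*g) = sqrt(2)*sqrt(g))
l(R) = 16/3 + I*sqrt(22) (l(R) = (6 + 10)/(1 + 2) + sqrt(2)*sqrt(-1*11) = 16/3 + sqrt(2)*sqrt(-11) = (1/3)*16 + sqrt(2)*(I*sqrt(11)) = 16/3 + I*sqrt(22))
sqrt(l(121) - 7504) = sqrt((16/3 + I*sqrt(22)) - 7504) = sqrt(-22496/3 + I*sqrt(22))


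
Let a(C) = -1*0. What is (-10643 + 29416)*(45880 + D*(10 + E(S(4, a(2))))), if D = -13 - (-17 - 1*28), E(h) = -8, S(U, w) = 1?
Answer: 862506712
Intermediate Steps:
a(C) = 0
D = 32 (D = -13 - (-17 - 28) = -13 - 1*(-45) = -13 + 45 = 32)
(-10643 + 29416)*(45880 + D*(10 + E(S(4, a(2))))) = (-10643 + 29416)*(45880 + 32*(10 - 8)) = 18773*(45880 + 32*2) = 18773*(45880 + 64) = 18773*45944 = 862506712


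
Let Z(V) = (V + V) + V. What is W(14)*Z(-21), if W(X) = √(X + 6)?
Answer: -126*√5 ≈ -281.74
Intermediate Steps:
W(X) = √(6 + X)
Z(V) = 3*V (Z(V) = 2*V + V = 3*V)
W(14)*Z(-21) = √(6 + 14)*(3*(-21)) = √20*(-63) = (2*√5)*(-63) = -126*√5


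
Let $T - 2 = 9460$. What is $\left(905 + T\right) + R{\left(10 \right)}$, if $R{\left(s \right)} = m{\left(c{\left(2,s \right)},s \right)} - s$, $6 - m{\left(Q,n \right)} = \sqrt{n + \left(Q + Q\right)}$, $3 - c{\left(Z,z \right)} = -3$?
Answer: $10363 - \sqrt{22} \approx 10358.0$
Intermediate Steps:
$c{\left(Z,z \right)} = 6$ ($c{\left(Z,z \right)} = 3 - -3 = 3 + 3 = 6$)
$m{\left(Q,n \right)} = 6 - \sqrt{n + 2 Q}$ ($m{\left(Q,n \right)} = 6 - \sqrt{n + \left(Q + Q\right)} = 6 - \sqrt{n + 2 Q}$)
$T = 9462$ ($T = 2 + 9460 = 9462$)
$R{\left(s \right)} = 6 - s - \sqrt{12 + s}$ ($R{\left(s \right)} = \left(6 - \sqrt{s + 2 \cdot 6}\right) - s = \left(6 - \sqrt{s + 12}\right) - s = \left(6 - \sqrt{12 + s}\right) - s = 6 - s - \sqrt{12 + s}$)
$\left(905 + T\right) + R{\left(10 \right)} = \left(905 + 9462\right) - \left(4 + \sqrt{12 + 10}\right) = 10367 - \left(4 + \sqrt{22}\right) = 10363 - \sqrt{22}$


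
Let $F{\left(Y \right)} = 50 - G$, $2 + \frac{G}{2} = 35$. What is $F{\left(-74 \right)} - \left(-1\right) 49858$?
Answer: $49842$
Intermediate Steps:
$G = 66$ ($G = -4 + 2 \cdot 35 = -4 + 70 = 66$)
$F{\left(Y \right)} = -16$ ($F{\left(Y \right)} = 50 - 66 = -16$)
$F{\left(-74 \right)} - \left(-1\right) 49858 = -16 - \left(-1\right) 49858 = -16 - -49858 = -16 + 49858 = 49842$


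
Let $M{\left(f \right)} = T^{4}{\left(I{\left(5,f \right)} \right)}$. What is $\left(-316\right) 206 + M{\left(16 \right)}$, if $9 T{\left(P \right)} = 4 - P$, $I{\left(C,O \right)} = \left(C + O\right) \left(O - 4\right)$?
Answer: $\frac{3355647160}{6561} \approx 5.1145 \cdot 10^{5}$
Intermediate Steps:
$I{\left(C,O \right)} = \left(-4 + O\right) \left(C + O\right)$ ($I{\left(C,O \right)} = \left(C + O\right) \left(-4 + O\right) = \left(-4 + O\right) \left(C + O\right)$)
$T{\left(P \right)} = \frac{4}{9} - \frac{P}{9}$ ($T{\left(P \right)} = \frac{4 - P}{9} = \frac{4}{9} - \frac{P}{9}$)
$M{\left(f \right)} = \left(\frac{8}{3} - \frac{f}{9} - \frac{f^{2}}{9}\right)^{4}$ ($M{\left(f \right)} = \left(\frac{4}{9} - \frac{f^{2} - 20 - 4 f + 5 f}{9}\right)^{4} = \left(\frac{4}{9} - \frac{-20 + f + f^{2}}{9}\right)^{4} = \left(\frac{4}{9} - \left(- \frac{20}{9} + \frac{f}{9} + \frac{f^{2}}{9}\right)\right)^{4} = \left(\frac{8}{3} - \frac{f}{9} - \frac{f^{2}}{9}\right)^{4}$)
$\left(-316\right) 206 + M{\left(16 \right)} = \left(-316\right) 206 + \frac{\left(-24 + 16 + 16^{2}\right)^{4}}{6561} = -65096 + \frac{\left(-24 + 16 + 256\right)^{4}}{6561} = -65096 + \frac{248^{4}}{6561} = -65096 + \frac{1}{6561} \cdot 3782742016 = -65096 + \frac{3782742016}{6561} = \frac{3355647160}{6561}$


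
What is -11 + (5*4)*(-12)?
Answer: -251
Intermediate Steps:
-11 + (5*4)*(-12) = -11 + 20*(-12) = -11 - 240 = -251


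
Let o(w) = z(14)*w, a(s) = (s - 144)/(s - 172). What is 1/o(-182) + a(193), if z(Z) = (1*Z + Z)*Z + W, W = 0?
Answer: 499405/214032 ≈ 2.3333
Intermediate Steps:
z(Z) = 2*Z² (z(Z) = (1*Z + Z)*Z + 0 = (Z + Z)*Z + 0 = (2*Z)*Z + 0 = 2*Z² + 0 = 2*Z²)
a(s) = (-144 + s)/(-172 + s)
o(w) = 392*w (o(w) = (2*14²)*w = (2*196)*w = 392*w)
1/o(-182) + a(193) = 1/(392*(-182)) + (-144 + 193)/(-172 + 193) = 1/(-71344) + 49/21 = -1/71344 + (1/21)*49 = -1/71344 + 7/3 = 499405/214032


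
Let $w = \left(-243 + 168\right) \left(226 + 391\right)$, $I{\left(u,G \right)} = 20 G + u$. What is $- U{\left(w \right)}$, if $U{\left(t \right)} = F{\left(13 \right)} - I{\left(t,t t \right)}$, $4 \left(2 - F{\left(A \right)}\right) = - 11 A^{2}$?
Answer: $\frac{171309863033}{4} \approx 4.2827 \cdot 10^{10}$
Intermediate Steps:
$F{\left(A \right)} = 2 + \frac{11 A^{2}}{4}$ ($F{\left(A \right)} = 2 - \frac{\left(-11\right) A^{2}}{4} = 2 + \frac{11 A^{2}}{4}$)
$I{\left(u,G \right)} = u + 20 G$
$w = -46275$ ($w = \left(-75\right) 617 = -46275$)
$U{\left(t \right)} = \frac{1867}{4} - t - 20 t^{2}$ ($U{\left(t \right)} = \left(2 + \frac{11 \cdot 13^{2}}{4}\right) - \left(t + 20 t t\right) = \left(2 + \frac{11}{4} \cdot 169\right) - \left(t + 20 t^{2}\right) = \left(2 + \frac{1859}{4}\right) - \left(t + 20 t^{2}\right) = \frac{1867}{4} - \left(t + 20 t^{2}\right) = \frac{1867}{4} - t - 20 t^{2}$)
$- U{\left(w \right)} = - (\frac{1867}{4} - -46275 - 20 \left(-46275\right)^{2}) = - (\frac{1867}{4} + 46275 - 42827512500) = \left(-1\right) \left(- \frac{171309863033}{4}\right) = \frac{171309863033}{4}$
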